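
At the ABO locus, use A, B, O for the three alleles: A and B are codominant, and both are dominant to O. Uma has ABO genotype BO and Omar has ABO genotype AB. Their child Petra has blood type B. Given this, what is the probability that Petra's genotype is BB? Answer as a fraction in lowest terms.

Cross BO × AB → 1/4 AB, 1/4 AO, 1/4 BB, 1/4 BO.
Type-B genotypes among offspring: BB (1/4), BO (1/4); total 1/2.
P(BB | type B) = (1/4) / (1/2) = 1/2.

1/2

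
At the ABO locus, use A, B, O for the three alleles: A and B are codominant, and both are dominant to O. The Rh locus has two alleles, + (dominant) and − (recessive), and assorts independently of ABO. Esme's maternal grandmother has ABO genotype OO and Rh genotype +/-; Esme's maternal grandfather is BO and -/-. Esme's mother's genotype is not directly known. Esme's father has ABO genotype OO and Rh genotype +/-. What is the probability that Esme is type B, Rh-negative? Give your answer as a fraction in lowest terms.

Esme's mother's ABO genotype from OO × BO: 1/2 BO, 1/2 OO.
Crossing each possibility with the father OO and summing P(type B): 1/2·1/2 + 1/2·0 = 1/4.
Similarly for Rh via the mother's Rh distribution: P(Rh-) = 3/8.
Independent loci: 1/4 × 3/8 = 3/32.

3/32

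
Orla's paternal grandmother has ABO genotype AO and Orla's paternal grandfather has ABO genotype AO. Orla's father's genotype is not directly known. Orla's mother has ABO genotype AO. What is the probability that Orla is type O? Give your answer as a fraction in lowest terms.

Orla's father's ABO genotype from AO × AO: 1/4 AA, 1/2 AO, 1/4 OO.
Crossing each possibility with the mother AO and summing P(type O): 1/4·0 + 1/2·1/4 + 1/4·1/2 = 1/4.

1/4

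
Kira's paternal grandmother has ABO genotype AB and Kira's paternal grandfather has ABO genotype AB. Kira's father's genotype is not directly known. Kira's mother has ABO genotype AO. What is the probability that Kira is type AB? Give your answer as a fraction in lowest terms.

Kira's father's ABO genotype from AB × AB: 1/4 AA, 1/2 AB, 1/4 BB.
Crossing each possibility with the mother AO and summing P(type AB): 1/4·0 + 1/2·1/4 + 1/4·1/2 = 1/4.

1/4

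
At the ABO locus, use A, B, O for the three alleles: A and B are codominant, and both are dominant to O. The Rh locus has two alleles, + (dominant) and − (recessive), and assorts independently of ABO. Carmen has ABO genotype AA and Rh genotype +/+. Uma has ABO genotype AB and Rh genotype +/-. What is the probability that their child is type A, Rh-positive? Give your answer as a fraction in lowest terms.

1/2

ABO cross AA × AB → offspring phenotypes: 1/2 A, 1/2 AB.
Rh cross +/+ × +/- → 1 Rh+.
Independent loci: P(type A, Rh-positive) = 1/2 × 1 = 1/2.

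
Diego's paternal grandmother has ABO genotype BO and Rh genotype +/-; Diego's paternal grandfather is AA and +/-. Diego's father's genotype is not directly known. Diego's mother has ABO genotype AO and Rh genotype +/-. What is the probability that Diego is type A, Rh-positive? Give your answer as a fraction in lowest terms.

15/32

Diego's father's ABO genotype from BO × AA: 1/2 AB, 1/2 AO.
Crossing each possibility with the mother AO and summing P(type A): 1/2·1/2 + 1/2·3/4 = 5/8.
Similarly for Rh via the father's Rh distribution: P(Rh+) = 3/4.
Independent loci: 5/8 × 3/4 = 15/32.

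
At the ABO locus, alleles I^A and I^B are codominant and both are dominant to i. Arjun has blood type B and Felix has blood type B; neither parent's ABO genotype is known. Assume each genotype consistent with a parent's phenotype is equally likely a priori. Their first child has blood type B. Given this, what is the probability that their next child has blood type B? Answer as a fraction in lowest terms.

Possible genotypes: Arjun ∈ {I^B I^B, I^B i}; Felix ∈ {I^B I^B, I^B i}.
Weight each parental genotype pair by prior × P(type-B child):
  I^B I^B × I^B I^B: posterior weight 4/15; P(next child type B) = 1.
  I^B I^B × I^B i: posterior weight 4/15; P(next child type B) = 1.
  I^B i × I^B I^B: posterior weight 4/15; P(next child type B) = 1.
  I^B i × I^B i: posterior weight 1/5; P(next child type B) = 3/4.
Weighted sum = 19/20.

19/20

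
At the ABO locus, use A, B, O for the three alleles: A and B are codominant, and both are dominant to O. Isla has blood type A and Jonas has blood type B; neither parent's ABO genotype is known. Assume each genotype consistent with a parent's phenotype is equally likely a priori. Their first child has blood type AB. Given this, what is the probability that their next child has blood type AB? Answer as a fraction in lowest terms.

25/36

Possible genotypes: Isla ∈ {AA, AO}; Jonas ∈ {BB, BO}.
Weight each parental genotype pair by prior × P(type-AB child):
  AA × BB: posterior weight 4/9; P(next child type AB) = 1.
  AA × BO: posterior weight 2/9; P(next child type AB) = 1/2.
  AO × BB: posterior weight 2/9; P(next child type AB) = 1/2.
  AO × BO: posterior weight 1/9; P(next child type AB) = 1/4.
Weighted sum = 25/36.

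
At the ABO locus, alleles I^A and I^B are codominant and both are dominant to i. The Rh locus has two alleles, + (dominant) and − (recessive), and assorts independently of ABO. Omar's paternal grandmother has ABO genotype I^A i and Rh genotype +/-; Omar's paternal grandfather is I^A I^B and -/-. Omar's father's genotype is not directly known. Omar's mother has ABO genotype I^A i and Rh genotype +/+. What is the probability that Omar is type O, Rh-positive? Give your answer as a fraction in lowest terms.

1/8

Omar's father's ABO genotype from I^A i × I^A I^B: 1/4 I^A I^A, 1/4 I^A I^B, 1/4 I^A i, 1/4 I^B i.
Crossing each possibility with the mother I^A i and summing P(type O): 1/4·0 + 1/4·0 + 1/4·1/4 + 1/4·1/4 = 1/8.
Similarly for Rh via the father's Rh distribution: P(Rh+) = 1.
Independent loci: 1/8 × 1 = 1/8.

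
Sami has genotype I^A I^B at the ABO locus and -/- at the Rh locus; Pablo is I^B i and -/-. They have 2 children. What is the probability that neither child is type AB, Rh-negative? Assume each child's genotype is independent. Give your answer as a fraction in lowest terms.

9/16

ABO cross I^A I^B × I^B i → 1/4 A, 1/2 B, 1/4 AB.
Rh cross -/- × -/- → 1 Rh-; so P(type AB, Rh-negative) = 1/4 × 1 = 1/4 per child.
P(not type AB, Rh-negative) = 3/4 for one child; (3/4)^2 = 9/16.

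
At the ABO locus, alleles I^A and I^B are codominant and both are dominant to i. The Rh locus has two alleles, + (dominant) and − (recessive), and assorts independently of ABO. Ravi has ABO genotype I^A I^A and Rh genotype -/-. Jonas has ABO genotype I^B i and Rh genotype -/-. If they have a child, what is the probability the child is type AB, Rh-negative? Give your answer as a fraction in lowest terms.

ABO cross I^A I^A × I^B i → offspring phenotypes: 1/2 A, 1/2 AB.
Rh cross -/- × -/- → 1 Rh-.
Independent loci: P(type AB, Rh-negative) = 1/2 × 1 = 1/2.

1/2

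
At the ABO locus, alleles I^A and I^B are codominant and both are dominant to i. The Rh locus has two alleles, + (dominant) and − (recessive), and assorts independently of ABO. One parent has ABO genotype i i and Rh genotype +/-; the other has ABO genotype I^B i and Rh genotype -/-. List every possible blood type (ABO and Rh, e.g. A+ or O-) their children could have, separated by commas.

Gametes from i i × I^B i give offspring ABO genotypes I^B i, i i, i.e. phenotypes O, B.
Rh cross +/- × -/- → phenotypes Rh+, Rh-.
Combining independently: O+, O-, B+, B-.

O+, O-, B+, B-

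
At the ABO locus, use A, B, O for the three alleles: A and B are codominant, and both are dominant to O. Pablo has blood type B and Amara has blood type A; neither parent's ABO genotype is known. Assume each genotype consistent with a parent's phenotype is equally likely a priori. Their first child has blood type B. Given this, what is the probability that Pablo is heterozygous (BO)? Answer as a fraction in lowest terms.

1/3

Possible genotypes: Pablo ∈ {BB, BO}; Amara ∈ {AA, AO}.
Weight each parental genotype pair by prior × P(type-B child):
  BB × AO: posterior weight 2/3.
  BO × AO: posterior weight 1/3.
Sum the posterior weight over pairs where Pablo is BO: 1/3.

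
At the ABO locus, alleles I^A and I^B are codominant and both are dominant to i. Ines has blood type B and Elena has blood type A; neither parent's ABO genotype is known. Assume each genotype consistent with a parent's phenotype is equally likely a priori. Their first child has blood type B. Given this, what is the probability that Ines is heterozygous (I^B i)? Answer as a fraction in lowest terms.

Possible genotypes: Ines ∈ {I^B I^B, I^B i}; Elena ∈ {I^A I^A, I^A i}.
Weight each parental genotype pair by prior × P(type-B child):
  I^B I^B × I^A i: posterior weight 2/3.
  I^B i × I^A i: posterior weight 1/3.
Sum the posterior weight over pairs where Ines is I^B i: 1/3.

1/3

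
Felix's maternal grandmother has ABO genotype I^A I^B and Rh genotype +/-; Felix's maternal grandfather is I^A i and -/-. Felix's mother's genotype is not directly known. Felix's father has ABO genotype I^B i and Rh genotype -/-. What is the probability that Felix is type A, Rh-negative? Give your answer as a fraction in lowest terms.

3/16

Felix's mother's ABO genotype from I^A I^B × I^A i: 1/4 I^A I^A, 1/4 I^A I^B, 1/4 I^A i, 1/4 I^B i.
Crossing each possibility with the father I^B i and summing P(type A): 1/4·1/2 + 1/4·1/4 + 1/4·1/4 + 1/4·0 = 1/4.
Similarly for Rh via the mother's Rh distribution: P(Rh-) = 3/4.
Independent loci: 1/4 × 3/4 = 3/16.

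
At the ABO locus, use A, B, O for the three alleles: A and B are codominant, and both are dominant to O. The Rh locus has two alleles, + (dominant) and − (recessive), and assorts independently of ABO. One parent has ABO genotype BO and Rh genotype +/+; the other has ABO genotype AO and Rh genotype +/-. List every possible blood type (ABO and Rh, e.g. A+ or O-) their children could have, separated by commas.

Gametes from BO × AO give offspring ABO genotypes AB, AO, BO, OO, i.e. phenotypes O, A, B, AB.
Rh cross +/+ × +/- → phenotypes Rh+.
Combining independently: O+, A+, B+, AB+.

O+, A+, B+, AB+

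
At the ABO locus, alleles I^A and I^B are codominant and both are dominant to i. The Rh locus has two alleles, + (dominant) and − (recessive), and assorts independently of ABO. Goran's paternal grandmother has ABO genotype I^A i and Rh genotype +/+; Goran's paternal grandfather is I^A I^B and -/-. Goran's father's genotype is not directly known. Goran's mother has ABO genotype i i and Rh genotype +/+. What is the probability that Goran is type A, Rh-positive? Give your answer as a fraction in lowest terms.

1/2

Goran's father's ABO genotype from I^A i × I^A I^B: 1/4 I^A I^A, 1/4 I^A I^B, 1/4 I^A i, 1/4 I^B i.
Crossing each possibility with the mother i i and summing P(type A): 1/4·1 + 1/4·1/2 + 1/4·1/2 + 1/4·0 = 1/2.
Similarly for Rh via the father's Rh distribution: P(Rh+) = 1.
Independent loci: 1/2 × 1 = 1/2.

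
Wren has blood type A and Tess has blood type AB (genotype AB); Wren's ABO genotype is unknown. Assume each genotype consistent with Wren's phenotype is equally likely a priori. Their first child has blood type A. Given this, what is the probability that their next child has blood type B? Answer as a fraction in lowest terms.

Possible genotypes: Wren ∈ {AA, AO}; Tess ∈ {AB}.
Weight each parental genotype pair by prior × P(type-A child):
  AA × AB: posterior weight 1/2; P(next child type B) = 0.
  AO × AB: posterior weight 1/2; P(next child type B) = 1/4.
Weighted sum = 1/8.

1/8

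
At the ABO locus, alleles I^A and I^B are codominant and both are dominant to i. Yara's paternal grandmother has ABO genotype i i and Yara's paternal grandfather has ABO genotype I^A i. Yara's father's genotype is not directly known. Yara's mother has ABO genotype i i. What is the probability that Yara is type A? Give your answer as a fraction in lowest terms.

1/4

Yara's father's ABO genotype from i i × I^A i: 1/2 I^A i, 1/2 i i.
Crossing each possibility with the mother i i and summing P(type A): 1/2·1/2 + 1/2·0 = 1/4.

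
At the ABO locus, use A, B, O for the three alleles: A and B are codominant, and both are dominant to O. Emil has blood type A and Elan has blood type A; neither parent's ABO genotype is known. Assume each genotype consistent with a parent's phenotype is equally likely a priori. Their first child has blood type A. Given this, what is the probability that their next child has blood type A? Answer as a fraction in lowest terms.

Possible genotypes: Emil ∈ {AA, AO}; Elan ∈ {AA, AO}.
Weight each parental genotype pair by prior × P(type-A child):
  AA × AA: posterior weight 4/15; P(next child type A) = 1.
  AA × AO: posterior weight 4/15; P(next child type A) = 1.
  AO × AA: posterior weight 4/15; P(next child type A) = 1.
  AO × AO: posterior weight 1/5; P(next child type A) = 3/4.
Weighted sum = 19/20.

19/20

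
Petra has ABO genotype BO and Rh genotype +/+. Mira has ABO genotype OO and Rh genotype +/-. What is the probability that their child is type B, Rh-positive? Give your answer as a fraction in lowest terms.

ABO cross BO × OO → offspring phenotypes: 1/2 O, 1/2 B.
Rh cross +/+ × +/- → 1 Rh+.
Independent loci: P(type B, Rh-positive) = 1/2 × 1 = 1/2.

1/2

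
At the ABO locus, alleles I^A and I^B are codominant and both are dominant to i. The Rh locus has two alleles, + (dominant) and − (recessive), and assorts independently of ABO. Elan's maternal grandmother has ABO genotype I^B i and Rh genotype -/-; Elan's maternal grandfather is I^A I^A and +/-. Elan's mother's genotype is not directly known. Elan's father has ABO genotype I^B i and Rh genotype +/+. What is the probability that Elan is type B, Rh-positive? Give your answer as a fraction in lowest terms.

3/8

Elan's mother's ABO genotype from I^B i × I^A I^A: 1/2 I^A I^B, 1/2 I^A i.
Crossing each possibility with the father I^B i and summing P(type B): 1/2·1/2 + 1/2·1/4 = 3/8.
Similarly for Rh via the mother's Rh distribution: P(Rh+) = 1.
Independent loci: 3/8 × 1 = 3/8.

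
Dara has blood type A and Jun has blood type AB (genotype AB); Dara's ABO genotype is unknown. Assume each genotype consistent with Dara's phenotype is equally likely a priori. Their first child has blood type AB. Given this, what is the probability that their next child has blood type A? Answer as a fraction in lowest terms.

1/2

Possible genotypes: Dara ∈ {AA, AO}; Jun ∈ {AB}.
Weight each parental genotype pair by prior × P(type-AB child):
  AA × AB: posterior weight 2/3; P(next child type A) = 1/2.
  AO × AB: posterior weight 1/3; P(next child type A) = 1/2.
Weighted sum = 1/2.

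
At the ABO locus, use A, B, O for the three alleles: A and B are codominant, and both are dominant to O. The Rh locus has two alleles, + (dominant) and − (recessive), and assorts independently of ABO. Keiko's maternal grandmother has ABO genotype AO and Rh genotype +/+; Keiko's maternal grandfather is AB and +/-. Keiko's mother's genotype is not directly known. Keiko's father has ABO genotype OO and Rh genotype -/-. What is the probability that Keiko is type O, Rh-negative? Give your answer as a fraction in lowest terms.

1/16

Keiko's mother's ABO genotype from AO × AB: 1/4 AA, 1/4 AB, 1/4 AO, 1/4 BO.
Crossing each possibility with the father OO and summing P(type O): 1/4·0 + 1/4·0 + 1/4·1/2 + 1/4·1/2 = 1/4.
Similarly for Rh via the mother's Rh distribution: P(Rh-) = 1/4.
Independent loci: 1/4 × 1/4 = 1/16.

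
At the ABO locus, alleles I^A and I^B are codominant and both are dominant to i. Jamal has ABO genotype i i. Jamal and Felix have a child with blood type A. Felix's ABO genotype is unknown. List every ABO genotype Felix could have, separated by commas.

For each candidate genotype of Felix, check whether crossing it with i i can produce every observed child phenotype.
  I^A I^A → possible child types {A} ✓
  I^A I^B → possible child types {A, B} ✓
  I^A i → possible child types {O, A} ✓
  I^B I^B → possible child types {B} ✗
  I^B i → possible child types {O, B} ✗
  i i → possible child types {O} ✗

I^A I^A, I^A I^B, I^A i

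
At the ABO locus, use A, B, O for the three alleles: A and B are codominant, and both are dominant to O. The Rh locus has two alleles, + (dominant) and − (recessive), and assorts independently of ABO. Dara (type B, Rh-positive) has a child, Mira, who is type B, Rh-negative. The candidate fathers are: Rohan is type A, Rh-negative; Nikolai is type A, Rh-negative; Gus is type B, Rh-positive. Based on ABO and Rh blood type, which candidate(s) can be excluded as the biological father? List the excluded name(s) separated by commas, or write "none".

none

A candidate is excluded only if no genotype consistent with his phenotype could produce a type B, Rh-negative child with a type B, Rh-positive mother.
Every candidate has at least one consistent genotype combination, so none can be excluded.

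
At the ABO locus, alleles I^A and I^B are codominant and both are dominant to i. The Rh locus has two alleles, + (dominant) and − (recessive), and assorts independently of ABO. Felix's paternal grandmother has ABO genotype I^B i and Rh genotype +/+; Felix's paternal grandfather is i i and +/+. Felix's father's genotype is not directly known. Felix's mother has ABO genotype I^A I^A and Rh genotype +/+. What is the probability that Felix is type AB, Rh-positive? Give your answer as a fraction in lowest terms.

Felix's father's ABO genotype from I^B i × i i: 1/2 I^B i, 1/2 i i.
Crossing each possibility with the mother I^A I^A and summing P(type AB): 1/2·1/2 + 1/2·0 = 1/4.
Similarly for Rh via the father's Rh distribution: P(Rh+) = 1.
Independent loci: 1/4 × 1 = 1/4.

1/4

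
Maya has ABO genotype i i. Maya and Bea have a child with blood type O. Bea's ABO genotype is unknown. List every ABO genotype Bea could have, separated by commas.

For each candidate genotype of Bea, check whether crossing it with i i can produce every observed child phenotype.
  I^A I^A → possible child types {A} ✗
  I^A I^B → possible child types {A, B} ✗
  I^A i → possible child types {O, A} ✓
  I^B I^B → possible child types {B} ✗
  I^B i → possible child types {O, B} ✓
  i i → possible child types {O} ✓

I^A i, I^B i, i i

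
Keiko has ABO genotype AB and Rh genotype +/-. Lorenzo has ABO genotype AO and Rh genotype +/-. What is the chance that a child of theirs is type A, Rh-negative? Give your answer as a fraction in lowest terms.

ABO cross AB × AO → offspring phenotypes: 1/2 A, 1/4 B, 1/4 AB.
Rh cross +/- × +/- → 3/4 Rh+, 1/4 Rh-.
Independent loci: P(type A, Rh-negative) = 1/2 × 1/4 = 1/8.

1/8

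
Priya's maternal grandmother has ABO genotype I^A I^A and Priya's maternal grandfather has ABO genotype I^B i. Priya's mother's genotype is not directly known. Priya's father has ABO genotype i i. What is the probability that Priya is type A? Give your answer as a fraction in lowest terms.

Priya's mother's ABO genotype from I^A I^A × I^B i: 1/2 I^A I^B, 1/2 I^A i.
Crossing each possibility with the father i i and summing P(type A): 1/2·1/2 + 1/2·1/2 = 1/2.

1/2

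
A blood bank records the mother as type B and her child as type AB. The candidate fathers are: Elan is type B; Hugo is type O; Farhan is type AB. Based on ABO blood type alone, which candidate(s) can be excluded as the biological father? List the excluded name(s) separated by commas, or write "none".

A candidate is excluded only if no genotype consistent with his phenotype could produce a type AB child with a type B mother.
Elan (type B): no genotype consistent with that phenotype can produce a type-AB child with a type-B mother.
Hugo (type O): no genotype consistent with that phenotype can produce a type-AB child with a type-B mother.

Elan, Hugo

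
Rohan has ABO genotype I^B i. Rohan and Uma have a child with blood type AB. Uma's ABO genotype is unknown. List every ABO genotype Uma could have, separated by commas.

I^A I^A, I^A I^B, I^A i

For each candidate genotype of Uma, check whether crossing it with I^B i can produce every observed child phenotype.
  I^A I^A → possible child types {A, AB} ✓
  I^A I^B → possible child types {A, B, AB} ✓
  I^A i → possible child types {O, A, B, AB} ✓
  I^B I^B → possible child types {B} ✗
  I^B i → possible child types {O, B} ✗
  i i → possible child types {O, B} ✗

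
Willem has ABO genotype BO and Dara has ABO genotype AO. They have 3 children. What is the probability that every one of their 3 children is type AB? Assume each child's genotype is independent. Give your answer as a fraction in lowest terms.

1/64

ABO cross BO × AO → 1/4 O, 1/4 A, 1/4 B, 1/4 AB.
So P(type AB) = 1/4 per child.
All 3 independent: (1/4)^3 = 1/64.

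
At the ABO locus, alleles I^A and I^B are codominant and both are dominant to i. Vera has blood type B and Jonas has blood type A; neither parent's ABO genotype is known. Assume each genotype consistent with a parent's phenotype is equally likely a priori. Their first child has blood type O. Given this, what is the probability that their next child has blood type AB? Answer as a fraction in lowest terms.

Possible genotypes: Vera ∈ {I^B I^B, I^B i}; Jonas ∈ {I^A I^A, I^A i}.
Weight each parental genotype pair by prior × P(type-O child):
  I^B i × I^A i: posterior weight 1; P(next child type AB) = 1/4.
Weighted sum = 1/4.

1/4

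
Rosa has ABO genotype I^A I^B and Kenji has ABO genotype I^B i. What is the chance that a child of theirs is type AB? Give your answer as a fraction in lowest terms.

1/4

ABO cross I^A I^B × I^B i → offspring phenotypes: 1/4 A, 1/2 B, 1/4 AB.
So P(type AB) = 1/4.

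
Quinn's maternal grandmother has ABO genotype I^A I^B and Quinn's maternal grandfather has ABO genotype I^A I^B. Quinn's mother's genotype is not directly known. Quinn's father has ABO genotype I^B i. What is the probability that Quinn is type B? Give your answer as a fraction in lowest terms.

1/2

Quinn's mother's ABO genotype from I^A I^B × I^A I^B: 1/4 I^A I^A, 1/2 I^A I^B, 1/4 I^B I^B.
Crossing each possibility with the father I^B i and summing P(type B): 1/4·0 + 1/2·1/2 + 1/4·1 = 1/2.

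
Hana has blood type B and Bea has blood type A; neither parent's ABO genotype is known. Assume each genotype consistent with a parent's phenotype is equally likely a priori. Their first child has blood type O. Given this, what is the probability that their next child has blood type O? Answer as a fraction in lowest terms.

1/4

Possible genotypes: Hana ∈ {I^B I^B, I^B i}; Bea ∈ {I^A I^A, I^A i}.
Weight each parental genotype pair by prior × P(type-O child):
  I^B i × I^A i: posterior weight 1; P(next child type O) = 1/4.
Weighted sum = 1/4.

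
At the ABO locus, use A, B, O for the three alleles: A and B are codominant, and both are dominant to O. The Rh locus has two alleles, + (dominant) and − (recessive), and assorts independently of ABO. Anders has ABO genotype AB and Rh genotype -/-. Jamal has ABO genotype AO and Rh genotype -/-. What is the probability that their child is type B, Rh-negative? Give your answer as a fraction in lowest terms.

1/4

ABO cross AB × AO → offspring phenotypes: 1/2 A, 1/4 B, 1/4 AB.
Rh cross -/- × -/- → 1 Rh-.
Independent loci: P(type B, Rh-negative) = 1/4 × 1 = 1/4.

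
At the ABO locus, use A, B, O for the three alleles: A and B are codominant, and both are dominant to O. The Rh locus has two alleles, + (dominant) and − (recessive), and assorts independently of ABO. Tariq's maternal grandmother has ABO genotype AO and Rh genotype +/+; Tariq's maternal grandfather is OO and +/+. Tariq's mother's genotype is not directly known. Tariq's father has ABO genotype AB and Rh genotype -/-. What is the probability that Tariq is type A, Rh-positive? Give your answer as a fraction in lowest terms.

Tariq's mother's ABO genotype from AO × OO: 1/2 AO, 1/2 OO.
Crossing each possibility with the father AB and summing P(type A): 1/2·1/2 + 1/2·1/2 = 1/2.
Similarly for Rh via the mother's Rh distribution: P(Rh+) = 1.
Independent loci: 1/2 × 1 = 1/2.

1/2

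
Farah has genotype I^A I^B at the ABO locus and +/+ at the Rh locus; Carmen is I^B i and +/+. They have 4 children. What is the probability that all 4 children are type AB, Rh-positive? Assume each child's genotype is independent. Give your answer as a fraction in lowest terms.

1/256

ABO cross I^A I^B × I^B i → 1/4 A, 1/2 B, 1/4 AB.
Rh cross +/+ × +/+ → 1 Rh+; so P(type AB, Rh-positive) = 1/4 × 1 = 1/4 per child.
All 4 independent: (1/4)^4 = 1/256.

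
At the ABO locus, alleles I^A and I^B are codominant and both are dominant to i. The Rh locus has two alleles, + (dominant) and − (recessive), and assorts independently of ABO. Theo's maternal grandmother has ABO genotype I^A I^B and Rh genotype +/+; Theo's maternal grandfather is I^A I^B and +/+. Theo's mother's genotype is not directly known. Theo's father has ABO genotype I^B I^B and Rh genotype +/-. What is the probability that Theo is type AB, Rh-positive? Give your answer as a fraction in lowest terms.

Theo's mother's ABO genotype from I^A I^B × I^A I^B: 1/4 I^A I^A, 1/2 I^A I^B, 1/4 I^B I^B.
Crossing each possibility with the father I^B I^B and summing P(type AB): 1/4·1 + 1/2·1/2 + 1/4·0 = 1/2.
Similarly for Rh via the mother's Rh distribution: P(Rh+) = 1.
Independent loci: 1/2 × 1 = 1/2.

1/2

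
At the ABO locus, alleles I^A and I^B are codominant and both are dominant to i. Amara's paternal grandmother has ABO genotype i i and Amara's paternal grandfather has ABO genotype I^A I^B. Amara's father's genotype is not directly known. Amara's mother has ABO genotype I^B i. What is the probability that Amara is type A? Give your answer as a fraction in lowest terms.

Amara's father's ABO genotype from i i × I^A I^B: 1/2 I^A i, 1/2 I^B i.
Crossing each possibility with the mother I^B i and summing P(type A): 1/2·1/4 + 1/2·0 = 1/8.

1/8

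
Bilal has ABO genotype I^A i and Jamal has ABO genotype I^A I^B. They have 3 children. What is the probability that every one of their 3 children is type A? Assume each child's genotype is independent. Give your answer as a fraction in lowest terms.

1/8

ABO cross I^A i × I^A I^B → 1/2 A, 1/4 B, 1/4 AB.
So P(type A) = 1/2 per child.
All 3 independent: (1/2)^3 = 1/8.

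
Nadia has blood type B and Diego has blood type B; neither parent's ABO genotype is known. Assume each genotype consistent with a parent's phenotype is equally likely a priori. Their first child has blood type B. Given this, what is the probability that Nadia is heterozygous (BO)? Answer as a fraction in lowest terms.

Possible genotypes: Nadia ∈ {BB, BO}; Diego ∈ {BB, BO}.
Weight each parental genotype pair by prior × P(type-B child):
  BB × BB: posterior weight 4/15.
  BB × BO: posterior weight 4/15.
  BO × BB: posterior weight 4/15.
  BO × BO: posterior weight 1/5.
Sum the posterior weight over pairs where Nadia is BO: 7/15.

7/15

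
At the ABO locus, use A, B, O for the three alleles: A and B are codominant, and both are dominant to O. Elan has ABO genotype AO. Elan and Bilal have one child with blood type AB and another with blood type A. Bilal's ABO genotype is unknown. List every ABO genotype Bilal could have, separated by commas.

For each candidate genotype of Bilal, check whether crossing it with AO can produce every observed child phenotype.
  AA → possible child types {A} ✗
  AB → possible child types {A, B, AB} ✓
  AO → possible child types {O, A} ✗
  BB → possible child types {B, AB} ✗
  BO → possible child types {O, A, B, AB} ✓
  OO → possible child types {O, A} ✗

AB, BO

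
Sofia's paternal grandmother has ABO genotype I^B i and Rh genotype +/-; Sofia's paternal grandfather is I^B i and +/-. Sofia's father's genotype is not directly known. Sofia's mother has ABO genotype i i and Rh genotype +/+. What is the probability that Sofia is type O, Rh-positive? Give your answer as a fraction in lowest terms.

1/2

Sofia's father's ABO genotype from I^B i × I^B i: 1/4 I^B I^B, 1/2 I^B i, 1/4 i i.
Crossing each possibility with the mother i i and summing P(type O): 1/4·0 + 1/2·1/2 + 1/4·1 = 1/2.
Similarly for Rh via the father's Rh distribution: P(Rh+) = 1.
Independent loci: 1/2 × 1 = 1/2.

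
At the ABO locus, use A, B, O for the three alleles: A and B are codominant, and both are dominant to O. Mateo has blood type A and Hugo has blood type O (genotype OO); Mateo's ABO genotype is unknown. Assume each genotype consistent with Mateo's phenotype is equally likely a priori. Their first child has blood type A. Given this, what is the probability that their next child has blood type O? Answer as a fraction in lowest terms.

1/6

Possible genotypes: Mateo ∈ {AA, AO}; Hugo ∈ {OO}.
Weight each parental genotype pair by prior × P(type-A child):
  AA × OO: posterior weight 2/3; P(next child type O) = 0.
  AO × OO: posterior weight 1/3; P(next child type O) = 1/2.
Weighted sum = 1/6.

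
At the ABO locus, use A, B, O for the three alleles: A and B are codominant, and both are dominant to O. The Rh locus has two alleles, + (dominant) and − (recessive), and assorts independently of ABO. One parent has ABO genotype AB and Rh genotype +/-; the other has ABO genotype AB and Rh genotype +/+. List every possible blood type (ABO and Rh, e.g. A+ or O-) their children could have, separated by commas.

A+, B+, AB+

Gametes from AB × AB give offspring ABO genotypes AA, AB, BB, i.e. phenotypes A, B, AB.
Rh cross +/- × +/+ → phenotypes Rh+.
Combining independently: A+, B+, AB+.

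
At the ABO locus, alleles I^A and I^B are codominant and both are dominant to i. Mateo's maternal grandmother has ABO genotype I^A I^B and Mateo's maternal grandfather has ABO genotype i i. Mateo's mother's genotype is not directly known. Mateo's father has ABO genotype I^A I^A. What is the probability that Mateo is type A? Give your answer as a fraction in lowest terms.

3/4

Mateo's mother's ABO genotype from I^A I^B × i i: 1/2 I^A i, 1/2 I^B i.
Crossing each possibility with the father I^A I^A and summing P(type A): 1/2·1 + 1/2·1/2 = 3/4.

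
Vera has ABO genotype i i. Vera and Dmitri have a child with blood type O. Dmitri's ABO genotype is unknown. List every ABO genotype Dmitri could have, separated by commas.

For each candidate genotype of Dmitri, check whether crossing it with i i can produce every observed child phenotype.
  I^A I^A → possible child types {A} ✗
  I^A I^B → possible child types {A, B} ✗
  I^A i → possible child types {O, A} ✓
  I^B I^B → possible child types {B} ✗
  I^B i → possible child types {O, B} ✓
  i i → possible child types {O} ✓

I^A i, I^B i, i i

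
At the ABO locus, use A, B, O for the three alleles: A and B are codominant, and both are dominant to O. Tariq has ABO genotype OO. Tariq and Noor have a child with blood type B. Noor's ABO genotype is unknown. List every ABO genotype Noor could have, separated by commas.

AB, BB, BO

For each candidate genotype of Noor, check whether crossing it with OO can produce every observed child phenotype.
  AA → possible child types {A} ✗
  AB → possible child types {A, B} ✓
  AO → possible child types {O, A} ✗
  BB → possible child types {B} ✓
  BO → possible child types {O, B} ✓
  OO → possible child types {O} ✗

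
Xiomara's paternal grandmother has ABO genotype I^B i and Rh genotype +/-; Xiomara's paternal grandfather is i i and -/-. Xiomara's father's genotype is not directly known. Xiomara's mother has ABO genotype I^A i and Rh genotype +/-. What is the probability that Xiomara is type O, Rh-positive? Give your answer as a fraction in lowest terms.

15/64

Xiomara's father's ABO genotype from I^B i × i i: 1/2 I^B i, 1/2 i i.
Crossing each possibility with the mother I^A i and summing P(type O): 1/2·1/4 + 1/2·1/2 = 3/8.
Similarly for Rh via the father's Rh distribution: P(Rh+) = 5/8.
Independent loci: 3/8 × 5/8 = 15/64.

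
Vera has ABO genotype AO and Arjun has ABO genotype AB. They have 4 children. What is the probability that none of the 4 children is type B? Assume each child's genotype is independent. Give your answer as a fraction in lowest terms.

81/256

ABO cross AO × AB → 1/2 A, 1/4 B, 1/4 AB.
So P(type B) = 1/4 per child.
P(not type B) = 3/4 for one child; (3/4)^4 = 81/256.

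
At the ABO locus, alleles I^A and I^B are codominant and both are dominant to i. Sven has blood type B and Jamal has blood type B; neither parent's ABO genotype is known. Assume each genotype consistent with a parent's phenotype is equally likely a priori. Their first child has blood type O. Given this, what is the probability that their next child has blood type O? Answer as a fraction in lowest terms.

Possible genotypes: Sven ∈ {I^B I^B, I^B i}; Jamal ∈ {I^B I^B, I^B i}.
Weight each parental genotype pair by prior × P(type-O child):
  I^B i × I^B i: posterior weight 1; P(next child type O) = 1/4.
Weighted sum = 1/4.

1/4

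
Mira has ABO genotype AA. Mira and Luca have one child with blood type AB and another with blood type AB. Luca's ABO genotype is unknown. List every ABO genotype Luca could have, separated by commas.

For each candidate genotype of Luca, check whether crossing it with AA can produce every observed child phenotype.
  AA → possible child types {A} ✗
  AB → possible child types {A, AB} ✓
  AO → possible child types {A} ✗
  BB → possible child types {AB} ✓
  BO → possible child types {A, AB} ✓
  OO → possible child types {A} ✗

AB, BB, BO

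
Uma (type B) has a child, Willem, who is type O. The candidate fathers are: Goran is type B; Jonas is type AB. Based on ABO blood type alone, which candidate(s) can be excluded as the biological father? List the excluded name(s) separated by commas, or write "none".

Jonas

A candidate is excluded only if no genotype consistent with his phenotype could produce a type O child with a type B mother.
Jonas (type AB): no genotype consistent with that phenotype can produce a type-O child with a type-B mother.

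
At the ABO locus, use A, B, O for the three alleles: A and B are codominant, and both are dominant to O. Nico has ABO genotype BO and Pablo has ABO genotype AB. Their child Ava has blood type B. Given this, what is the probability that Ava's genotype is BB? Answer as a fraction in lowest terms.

Cross BO × AB → 1/4 AB, 1/4 AO, 1/4 BB, 1/4 BO.
Type-B genotypes among offspring: BB (1/4), BO (1/4); total 1/2.
P(BB | type B) = (1/4) / (1/2) = 1/2.

1/2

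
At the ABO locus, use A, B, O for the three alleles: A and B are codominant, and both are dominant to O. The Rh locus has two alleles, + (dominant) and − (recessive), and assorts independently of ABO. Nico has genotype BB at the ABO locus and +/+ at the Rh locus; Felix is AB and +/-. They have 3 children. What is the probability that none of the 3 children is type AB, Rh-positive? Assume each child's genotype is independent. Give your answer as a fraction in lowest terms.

ABO cross BB × AB → 1/2 B, 1/2 AB.
Rh cross +/+ × +/- → 1 Rh+; so P(type AB, Rh-positive) = 1/2 × 1 = 1/2 per child.
P(not type AB, Rh-positive) = 1/2 for one child; (1/2)^3 = 1/8.

1/8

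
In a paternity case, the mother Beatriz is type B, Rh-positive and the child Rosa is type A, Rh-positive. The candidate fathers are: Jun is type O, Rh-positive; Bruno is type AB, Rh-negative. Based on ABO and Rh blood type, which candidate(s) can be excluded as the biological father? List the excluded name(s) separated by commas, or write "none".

Jun

A candidate is excluded only if no genotype consistent with his phenotype could produce a type A, Rh-positive child with a type B, Rh-positive mother.
Jun (type O, Rh+): no genotype consistent with that phenotype can produce a type-A Rh+ child with a type-B mother.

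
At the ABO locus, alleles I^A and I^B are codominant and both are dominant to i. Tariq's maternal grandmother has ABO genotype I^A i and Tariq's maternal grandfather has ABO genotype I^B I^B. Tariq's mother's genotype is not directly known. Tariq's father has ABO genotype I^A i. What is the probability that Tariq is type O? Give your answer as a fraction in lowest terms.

1/8

Tariq's mother's ABO genotype from I^A i × I^B I^B: 1/2 I^A I^B, 1/2 I^B i.
Crossing each possibility with the father I^A i and summing P(type O): 1/2·0 + 1/2·1/4 = 1/8.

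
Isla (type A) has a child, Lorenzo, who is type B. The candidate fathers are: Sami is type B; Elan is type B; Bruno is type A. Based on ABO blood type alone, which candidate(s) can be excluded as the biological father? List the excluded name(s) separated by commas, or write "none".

Bruno

A candidate is excluded only if no genotype consistent with his phenotype could produce a type B child with a type A mother.
Bruno (type A): no genotype consistent with that phenotype can produce a type-B child with a type-A mother.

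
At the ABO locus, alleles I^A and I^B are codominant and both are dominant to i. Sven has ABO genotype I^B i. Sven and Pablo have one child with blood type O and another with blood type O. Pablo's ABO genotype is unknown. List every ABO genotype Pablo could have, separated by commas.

I^A i, I^B i, i i

For each candidate genotype of Pablo, check whether crossing it with I^B i can produce every observed child phenotype.
  I^A I^A → possible child types {A, AB} ✗
  I^A I^B → possible child types {A, B, AB} ✗
  I^A i → possible child types {O, A, B, AB} ✓
  I^B I^B → possible child types {B} ✗
  I^B i → possible child types {O, B} ✓
  i i → possible child types {O, B} ✓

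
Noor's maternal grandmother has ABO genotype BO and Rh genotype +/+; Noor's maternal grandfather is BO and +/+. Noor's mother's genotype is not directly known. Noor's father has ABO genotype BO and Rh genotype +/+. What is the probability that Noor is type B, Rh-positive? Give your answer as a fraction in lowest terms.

3/4

Noor's mother's ABO genotype from BO × BO: 1/4 BB, 1/2 BO, 1/4 OO.
Crossing each possibility with the father BO and summing P(type B): 1/4·1 + 1/2·3/4 + 1/4·1/2 = 3/4.
Similarly for Rh via the mother's Rh distribution: P(Rh+) = 1.
Independent loci: 3/4 × 1 = 3/4.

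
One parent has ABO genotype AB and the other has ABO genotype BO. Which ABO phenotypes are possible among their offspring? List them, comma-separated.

Gametes from AB × BO give offspring ABO genotypes AB, AO, BB, BO, i.e. phenotypes A, B, AB.

A, B, AB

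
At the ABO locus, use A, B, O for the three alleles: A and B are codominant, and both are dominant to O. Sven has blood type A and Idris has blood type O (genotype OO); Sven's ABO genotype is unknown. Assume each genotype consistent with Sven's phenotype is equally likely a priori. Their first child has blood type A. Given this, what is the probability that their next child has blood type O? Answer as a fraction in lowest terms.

Possible genotypes: Sven ∈ {AA, AO}; Idris ∈ {OO}.
Weight each parental genotype pair by prior × P(type-A child):
  AA × OO: posterior weight 2/3; P(next child type O) = 0.
  AO × OO: posterior weight 1/3; P(next child type O) = 1/2.
Weighted sum = 1/6.

1/6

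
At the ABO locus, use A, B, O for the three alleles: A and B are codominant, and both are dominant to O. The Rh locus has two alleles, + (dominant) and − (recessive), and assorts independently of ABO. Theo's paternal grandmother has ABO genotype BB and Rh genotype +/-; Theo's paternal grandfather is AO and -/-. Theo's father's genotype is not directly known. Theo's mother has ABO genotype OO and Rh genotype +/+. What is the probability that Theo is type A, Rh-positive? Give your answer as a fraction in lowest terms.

1/4

Theo's father's ABO genotype from BB × AO: 1/2 AB, 1/2 BO.
Crossing each possibility with the mother OO and summing P(type A): 1/2·1/2 + 1/2·0 = 1/4.
Similarly for Rh via the father's Rh distribution: P(Rh+) = 1.
Independent loci: 1/4 × 1 = 1/4.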